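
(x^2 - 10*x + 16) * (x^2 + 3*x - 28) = x^4 - 7*x^3 - 42*x^2 + 328*x - 448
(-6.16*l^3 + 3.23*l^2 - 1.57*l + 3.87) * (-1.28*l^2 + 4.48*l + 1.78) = 7.8848*l^5 - 31.7312*l^4 + 5.5152*l^3 - 6.2378*l^2 + 14.543*l + 6.8886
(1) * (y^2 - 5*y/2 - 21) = y^2 - 5*y/2 - 21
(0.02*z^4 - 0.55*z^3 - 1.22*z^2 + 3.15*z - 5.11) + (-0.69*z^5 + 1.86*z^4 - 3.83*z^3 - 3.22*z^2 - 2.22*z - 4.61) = -0.69*z^5 + 1.88*z^4 - 4.38*z^3 - 4.44*z^2 + 0.93*z - 9.72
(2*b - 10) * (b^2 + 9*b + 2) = 2*b^3 + 8*b^2 - 86*b - 20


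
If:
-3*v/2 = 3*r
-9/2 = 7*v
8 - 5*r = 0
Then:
No Solution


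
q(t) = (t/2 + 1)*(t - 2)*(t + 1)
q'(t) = (t/2 + 1)*(t - 2) + (t/2 + 1)*(t + 1) + (t - 2)*(t + 1)/2 = 3*t^2/2 + t - 2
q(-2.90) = -4.19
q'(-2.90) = 7.72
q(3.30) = 14.81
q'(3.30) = 17.64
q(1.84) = -0.87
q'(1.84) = 4.92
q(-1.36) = 0.39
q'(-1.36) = -0.59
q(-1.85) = 0.25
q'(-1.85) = 1.28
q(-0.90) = -0.16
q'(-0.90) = -1.68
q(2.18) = 1.20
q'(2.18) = 7.31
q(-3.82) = -14.94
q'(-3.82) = 16.07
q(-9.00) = -308.00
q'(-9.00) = 110.50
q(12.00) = 910.00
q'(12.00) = 226.00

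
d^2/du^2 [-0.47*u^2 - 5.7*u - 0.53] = -0.940000000000000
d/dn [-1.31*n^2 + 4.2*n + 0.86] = 4.2 - 2.62*n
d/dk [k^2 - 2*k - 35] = 2*k - 2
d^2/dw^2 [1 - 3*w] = 0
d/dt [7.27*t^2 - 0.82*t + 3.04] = 14.54*t - 0.82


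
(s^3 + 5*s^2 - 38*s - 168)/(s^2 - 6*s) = s + 11 + 28/s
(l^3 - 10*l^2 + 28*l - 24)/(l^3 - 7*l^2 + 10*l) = (l^2 - 8*l + 12)/(l*(l - 5))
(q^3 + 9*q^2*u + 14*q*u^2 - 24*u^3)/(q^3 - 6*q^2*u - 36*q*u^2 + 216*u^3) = (q^2 + 3*q*u - 4*u^2)/(q^2 - 12*q*u + 36*u^2)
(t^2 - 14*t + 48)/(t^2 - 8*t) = (t - 6)/t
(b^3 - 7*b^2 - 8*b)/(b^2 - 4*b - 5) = b*(b - 8)/(b - 5)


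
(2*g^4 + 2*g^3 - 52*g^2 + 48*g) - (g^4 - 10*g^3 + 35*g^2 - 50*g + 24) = g^4 + 12*g^3 - 87*g^2 + 98*g - 24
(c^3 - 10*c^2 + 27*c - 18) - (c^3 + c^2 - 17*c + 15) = -11*c^2 + 44*c - 33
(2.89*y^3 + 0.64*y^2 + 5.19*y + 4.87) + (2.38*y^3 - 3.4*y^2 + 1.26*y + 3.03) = 5.27*y^3 - 2.76*y^2 + 6.45*y + 7.9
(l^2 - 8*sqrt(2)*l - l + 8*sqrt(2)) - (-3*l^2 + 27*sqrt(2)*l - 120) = 4*l^2 - 35*sqrt(2)*l - l + 8*sqrt(2) + 120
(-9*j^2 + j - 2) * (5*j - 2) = -45*j^3 + 23*j^2 - 12*j + 4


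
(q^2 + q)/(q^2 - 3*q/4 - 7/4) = 4*q/(4*q - 7)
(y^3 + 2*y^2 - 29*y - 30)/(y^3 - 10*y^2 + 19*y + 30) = (y + 6)/(y - 6)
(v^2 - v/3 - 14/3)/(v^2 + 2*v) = (v - 7/3)/v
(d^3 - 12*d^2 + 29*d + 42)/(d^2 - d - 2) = (d^2 - 13*d + 42)/(d - 2)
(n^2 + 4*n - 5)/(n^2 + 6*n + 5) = (n - 1)/(n + 1)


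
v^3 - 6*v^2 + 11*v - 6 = (v - 3)*(v - 2)*(v - 1)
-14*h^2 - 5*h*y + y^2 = (-7*h + y)*(2*h + y)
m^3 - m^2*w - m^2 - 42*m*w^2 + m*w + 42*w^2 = (m - 1)*(m - 7*w)*(m + 6*w)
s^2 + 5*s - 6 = (s - 1)*(s + 6)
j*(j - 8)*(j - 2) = j^3 - 10*j^2 + 16*j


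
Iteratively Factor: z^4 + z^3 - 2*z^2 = (z)*(z^3 + z^2 - 2*z) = z*(z + 2)*(z^2 - z) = z*(z - 1)*(z + 2)*(z)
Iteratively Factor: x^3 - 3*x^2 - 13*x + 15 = (x - 1)*(x^2 - 2*x - 15) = (x - 1)*(x + 3)*(x - 5)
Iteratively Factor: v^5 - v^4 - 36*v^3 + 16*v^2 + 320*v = (v - 4)*(v^4 + 3*v^3 - 24*v^2 - 80*v) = v*(v - 4)*(v^3 + 3*v^2 - 24*v - 80) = v*(v - 5)*(v - 4)*(v^2 + 8*v + 16) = v*(v - 5)*(v - 4)*(v + 4)*(v + 4)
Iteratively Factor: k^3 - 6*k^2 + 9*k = (k - 3)*(k^2 - 3*k) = (k - 3)^2*(k)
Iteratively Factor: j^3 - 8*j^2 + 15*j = (j - 3)*(j^2 - 5*j) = j*(j - 3)*(j - 5)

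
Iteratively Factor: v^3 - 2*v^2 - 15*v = (v)*(v^2 - 2*v - 15) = v*(v - 5)*(v + 3)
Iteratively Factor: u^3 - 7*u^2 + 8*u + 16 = (u - 4)*(u^2 - 3*u - 4) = (u - 4)^2*(u + 1)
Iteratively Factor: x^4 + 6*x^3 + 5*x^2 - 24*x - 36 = (x + 3)*(x^3 + 3*x^2 - 4*x - 12) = (x - 2)*(x + 3)*(x^2 + 5*x + 6) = (x - 2)*(x + 3)^2*(x + 2)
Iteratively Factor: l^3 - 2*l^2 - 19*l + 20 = (l - 5)*(l^2 + 3*l - 4) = (l - 5)*(l + 4)*(l - 1)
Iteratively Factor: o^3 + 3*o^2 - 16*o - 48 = (o + 3)*(o^2 - 16) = (o - 4)*(o + 3)*(o + 4)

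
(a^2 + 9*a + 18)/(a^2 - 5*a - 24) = (a + 6)/(a - 8)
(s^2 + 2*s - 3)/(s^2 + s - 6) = (s - 1)/(s - 2)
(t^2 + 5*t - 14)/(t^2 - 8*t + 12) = (t + 7)/(t - 6)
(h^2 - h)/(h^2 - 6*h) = (h - 1)/(h - 6)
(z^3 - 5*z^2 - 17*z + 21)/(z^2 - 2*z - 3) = (-z^3 + 5*z^2 + 17*z - 21)/(-z^2 + 2*z + 3)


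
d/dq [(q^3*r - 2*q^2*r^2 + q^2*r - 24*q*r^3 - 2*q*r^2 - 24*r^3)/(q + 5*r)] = r*(2*q^3 + 13*q^2*r + q^2 - 20*q*r^2 + 10*q*r - 120*r^3 + 14*r^2)/(q^2 + 10*q*r + 25*r^2)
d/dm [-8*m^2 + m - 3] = 1 - 16*m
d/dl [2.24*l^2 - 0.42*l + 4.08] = 4.48*l - 0.42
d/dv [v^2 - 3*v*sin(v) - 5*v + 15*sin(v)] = -3*v*cos(v) + 2*v - 3*sin(v) + 15*cos(v) - 5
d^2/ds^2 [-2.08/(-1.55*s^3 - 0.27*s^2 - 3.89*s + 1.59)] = (-(19.344*s + 1.1232)*(1.55*s^3 + 0.27*s^2 + 3.89*s - 1.59) + 2.08*(4.65*s^2 + 0.54*s + 3.89)*(9.3*s^2 + 1.08*s + 7.78))/(1.55*s^3 + 0.27*s^2 + 3.89*s - 1.59)^3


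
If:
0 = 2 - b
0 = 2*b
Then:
No Solution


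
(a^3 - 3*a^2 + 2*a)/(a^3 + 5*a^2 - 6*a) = (a - 2)/(a + 6)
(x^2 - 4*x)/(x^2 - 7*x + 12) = x/(x - 3)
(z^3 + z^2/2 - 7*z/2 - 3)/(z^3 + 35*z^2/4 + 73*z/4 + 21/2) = 2*(2*z^2 - z - 6)/(4*z^2 + 31*z + 42)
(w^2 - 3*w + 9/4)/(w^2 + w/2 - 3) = (w - 3/2)/(w + 2)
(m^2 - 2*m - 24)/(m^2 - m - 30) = (m + 4)/(m + 5)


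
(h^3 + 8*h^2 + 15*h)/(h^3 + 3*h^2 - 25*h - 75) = h/(h - 5)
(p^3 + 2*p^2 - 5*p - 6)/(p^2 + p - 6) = p + 1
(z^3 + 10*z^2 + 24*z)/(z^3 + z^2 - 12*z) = (z + 6)/(z - 3)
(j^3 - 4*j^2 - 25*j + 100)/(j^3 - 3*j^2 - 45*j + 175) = (j^2 + j - 20)/(j^2 + 2*j - 35)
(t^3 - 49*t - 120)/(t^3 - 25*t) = (t^2 - 5*t - 24)/(t*(t - 5))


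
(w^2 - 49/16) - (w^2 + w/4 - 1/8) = -w/4 - 47/16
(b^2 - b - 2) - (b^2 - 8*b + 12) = 7*b - 14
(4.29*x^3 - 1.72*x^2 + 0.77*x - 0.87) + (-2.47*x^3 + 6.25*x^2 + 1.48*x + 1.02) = 1.82*x^3 + 4.53*x^2 + 2.25*x + 0.15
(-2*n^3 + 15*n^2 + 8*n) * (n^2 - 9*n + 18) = -2*n^5 + 33*n^4 - 163*n^3 + 198*n^2 + 144*n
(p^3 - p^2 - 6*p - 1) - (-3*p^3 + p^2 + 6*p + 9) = 4*p^3 - 2*p^2 - 12*p - 10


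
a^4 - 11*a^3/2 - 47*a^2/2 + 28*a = a*(a - 8)*(a - 1)*(a + 7/2)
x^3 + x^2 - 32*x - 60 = (x - 6)*(x + 2)*(x + 5)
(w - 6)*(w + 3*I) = w^2 - 6*w + 3*I*w - 18*I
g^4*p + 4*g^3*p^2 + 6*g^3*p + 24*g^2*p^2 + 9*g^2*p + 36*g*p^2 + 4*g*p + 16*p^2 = (g + 1)*(g + 4)*(g + 4*p)*(g*p + p)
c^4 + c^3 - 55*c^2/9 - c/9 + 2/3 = (c - 2)*(c - 1/3)*(c + 1/3)*(c + 3)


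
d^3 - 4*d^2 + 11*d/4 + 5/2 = (d - 5/2)*(d - 2)*(d + 1/2)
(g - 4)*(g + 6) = g^2 + 2*g - 24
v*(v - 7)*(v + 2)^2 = v^4 - 3*v^3 - 24*v^2 - 28*v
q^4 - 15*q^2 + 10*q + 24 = (q - 3)*(q - 2)*(q + 1)*(q + 4)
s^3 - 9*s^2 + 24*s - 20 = (s - 5)*(s - 2)^2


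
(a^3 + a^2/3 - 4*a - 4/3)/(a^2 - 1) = (3*a^3 + a^2 - 12*a - 4)/(3*(a^2 - 1))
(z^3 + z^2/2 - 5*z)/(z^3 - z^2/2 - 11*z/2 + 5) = z/(z - 1)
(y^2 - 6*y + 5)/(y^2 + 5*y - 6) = (y - 5)/(y + 6)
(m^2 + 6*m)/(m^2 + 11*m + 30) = m/(m + 5)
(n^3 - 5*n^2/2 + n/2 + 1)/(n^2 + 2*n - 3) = (n^2 - 3*n/2 - 1)/(n + 3)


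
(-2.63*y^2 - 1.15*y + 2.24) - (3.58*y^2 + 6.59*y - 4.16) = -6.21*y^2 - 7.74*y + 6.4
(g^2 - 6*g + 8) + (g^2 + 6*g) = 2*g^2 + 8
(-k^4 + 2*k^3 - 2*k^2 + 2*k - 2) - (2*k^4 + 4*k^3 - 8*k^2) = -3*k^4 - 2*k^3 + 6*k^2 + 2*k - 2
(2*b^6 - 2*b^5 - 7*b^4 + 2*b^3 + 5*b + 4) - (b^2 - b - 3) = 2*b^6 - 2*b^5 - 7*b^4 + 2*b^3 - b^2 + 6*b + 7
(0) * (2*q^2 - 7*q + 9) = 0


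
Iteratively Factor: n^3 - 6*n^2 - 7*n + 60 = (n + 3)*(n^2 - 9*n + 20) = (n - 4)*(n + 3)*(n - 5)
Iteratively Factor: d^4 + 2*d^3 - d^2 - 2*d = (d)*(d^3 + 2*d^2 - d - 2) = d*(d + 2)*(d^2 - 1) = d*(d - 1)*(d + 2)*(d + 1)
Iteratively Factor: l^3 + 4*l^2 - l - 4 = (l + 4)*(l^2 - 1) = (l - 1)*(l + 4)*(l + 1)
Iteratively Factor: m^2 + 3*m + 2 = (m + 2)*(m + 1)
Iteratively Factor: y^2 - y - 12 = (y + 3)*(y - 4)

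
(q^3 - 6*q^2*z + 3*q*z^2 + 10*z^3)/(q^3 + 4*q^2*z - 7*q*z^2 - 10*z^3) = (q - 5*z)/(q + 5*z)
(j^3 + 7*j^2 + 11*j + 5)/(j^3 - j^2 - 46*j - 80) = (j^2 + 2*j + 1)/(j^2 - 6*j - 16)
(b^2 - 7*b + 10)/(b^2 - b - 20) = (b - 2)/(b + 4)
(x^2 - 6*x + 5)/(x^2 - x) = (x - 5)/x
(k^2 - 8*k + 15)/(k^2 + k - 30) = (k - 3)/(k + 6)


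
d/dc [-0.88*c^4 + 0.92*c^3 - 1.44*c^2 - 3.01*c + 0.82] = -3.52*c^3 + 2.76*c^2 - 2.88*c - 3.01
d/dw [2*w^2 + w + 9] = 4*w + 1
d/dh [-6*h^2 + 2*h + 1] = 2 - 12*h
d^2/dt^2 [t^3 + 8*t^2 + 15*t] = 6*t + 16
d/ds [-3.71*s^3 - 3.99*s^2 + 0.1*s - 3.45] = -11.13*s^2 - 7.98*s + 0.1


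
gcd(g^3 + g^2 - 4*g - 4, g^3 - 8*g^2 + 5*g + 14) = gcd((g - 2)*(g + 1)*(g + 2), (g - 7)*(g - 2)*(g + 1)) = g^2 - g - 2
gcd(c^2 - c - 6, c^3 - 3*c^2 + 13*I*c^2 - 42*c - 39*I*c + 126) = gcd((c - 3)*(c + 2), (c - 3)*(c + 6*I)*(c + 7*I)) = c - 3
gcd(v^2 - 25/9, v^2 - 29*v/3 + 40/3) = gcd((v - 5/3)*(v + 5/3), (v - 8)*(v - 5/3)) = v - 5/3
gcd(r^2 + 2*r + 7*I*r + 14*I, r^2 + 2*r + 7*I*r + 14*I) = r^2 + r*(2 + 7*I) + 14*I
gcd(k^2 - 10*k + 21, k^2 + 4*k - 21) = k - 3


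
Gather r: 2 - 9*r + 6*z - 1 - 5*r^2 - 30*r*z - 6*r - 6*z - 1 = -5*r^2 + r*(-30*z - 15)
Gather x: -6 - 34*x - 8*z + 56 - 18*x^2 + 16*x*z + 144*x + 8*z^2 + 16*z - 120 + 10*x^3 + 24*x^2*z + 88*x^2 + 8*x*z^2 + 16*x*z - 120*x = 10*x^3 + x^2*(24*z + 70) + x*(8*z^2 + 32*z - 10) + 8*z^2 + 8*z - 70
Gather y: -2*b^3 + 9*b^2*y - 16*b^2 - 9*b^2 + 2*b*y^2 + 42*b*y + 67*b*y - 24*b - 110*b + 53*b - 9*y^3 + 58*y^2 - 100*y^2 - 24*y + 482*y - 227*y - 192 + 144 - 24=-2*b^3 - 25*b^2 - 81*b - 9*y^3 + y^2*(2*b - 42) + y*(9*b^2 + 109*b + 231) - 72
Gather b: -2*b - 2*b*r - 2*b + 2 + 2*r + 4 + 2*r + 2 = b*(-2*r - 4) + 4*r + 8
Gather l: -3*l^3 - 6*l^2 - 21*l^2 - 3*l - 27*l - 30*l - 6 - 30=-3*l^3 - 27*l^2 - 60*l - 36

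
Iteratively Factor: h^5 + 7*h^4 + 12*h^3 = (h)*(h^4 + 7*h^3 + 12*h^2) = h^2*(h^3 + 7*h^2 + 12*h) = h^2*(h + 4)*(h^2 + 3*h) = h^2*(h + 3)*(h + 4)*(h)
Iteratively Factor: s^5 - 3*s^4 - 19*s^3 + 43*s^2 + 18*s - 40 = (s - 5)*(s^4 + 2*s^3 - 9*s^2 - 2*s + 8) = (s - 5)*(s + 1)*(s^3 + s^2 - 10*s + 8) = (s - 5)*(s - 1)*(s + 1)*(s^2 + 2*s - 8) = (s - 5)*(s - 2)*(s - 1)*(s + 1)*(s + 4)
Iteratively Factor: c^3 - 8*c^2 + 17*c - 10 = (c - 1)*(c^2 - 7*c + 10) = (c - 5)*(c - 1)*(c - 2)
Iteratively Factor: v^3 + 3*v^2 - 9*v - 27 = (v + 3)*(v^2 - 9) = (v + 3)^2*(v - 3)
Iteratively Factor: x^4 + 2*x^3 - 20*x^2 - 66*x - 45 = (x + 3)*(x^3 - x^2 - 17*x - 15) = (x + 1)*(x + 3)*(x^2 - 2*x - 15) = (x + 1)*(x + 3)^2*(x - 5)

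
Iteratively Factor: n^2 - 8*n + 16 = (n - 4)*(n - 4)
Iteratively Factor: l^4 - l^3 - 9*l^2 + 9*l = (l - 1)*(l^3 - 9*l) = l*(l - 1)*(l^2 - 9) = l*(l - 3)*(l - 1)*(l + 3)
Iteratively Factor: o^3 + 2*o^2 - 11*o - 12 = (o + 1)*(o^2 + o - 12) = (o - 3)*(o + 1)*(o + 4)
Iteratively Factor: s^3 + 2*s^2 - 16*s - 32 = (s - 4)*(s^2 + 6*s + 8) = (s - 4)*(s + 2)*(s + 4)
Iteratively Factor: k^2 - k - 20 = (k - 5)*(k + 4)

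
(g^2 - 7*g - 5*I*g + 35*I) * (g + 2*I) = g^3 - 7*g^2 - 3*I*g^2 + 10*g + 21*I*g - 70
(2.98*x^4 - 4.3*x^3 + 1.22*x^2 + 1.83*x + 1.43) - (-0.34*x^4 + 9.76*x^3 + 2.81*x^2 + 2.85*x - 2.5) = 3.32*x^4 - 14.06*x^3 - 1.59*x^2 - 1.02*x + 3.93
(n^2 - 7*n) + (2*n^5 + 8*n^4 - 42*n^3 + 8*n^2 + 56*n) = 2*n^5 + 8*n^4 - 42*n^3 + 9*n^2 + 49*n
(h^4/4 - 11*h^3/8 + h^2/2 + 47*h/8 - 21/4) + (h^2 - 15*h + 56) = h^4/4 - 11*h^3/8 + 3*h^2/2 - 73*h/8 + 203/4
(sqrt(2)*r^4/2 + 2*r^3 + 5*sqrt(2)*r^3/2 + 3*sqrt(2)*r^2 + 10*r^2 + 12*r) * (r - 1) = sqrt(2)*r^5/2 + 2*r^4 + 2*sqrt(2)*r^4 + sqrt(2)*r^3/2 + 8*r^3 - 3*sqrt(2)*r^2 + 2*r^2 - 12*r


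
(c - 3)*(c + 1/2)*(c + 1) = c^3 - 3*c^2/2 - 4*c - 3/2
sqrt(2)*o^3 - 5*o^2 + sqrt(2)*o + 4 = (o - 2*sqrt(2))*(o - sqrt(2))*(sqrt(2)*o + 1)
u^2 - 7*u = u*(u - 7)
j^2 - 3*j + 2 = (j - 2)*(j - 1)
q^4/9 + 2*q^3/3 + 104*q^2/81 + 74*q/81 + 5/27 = (q/3 + 1/3)*(q/3 + 1)*(q + 1/3)*(q + 5/3)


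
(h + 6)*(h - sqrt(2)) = h^2 - sqrt(2)*h + 6*h - 6*sqrt(2)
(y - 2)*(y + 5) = y^2 + 3*y - 10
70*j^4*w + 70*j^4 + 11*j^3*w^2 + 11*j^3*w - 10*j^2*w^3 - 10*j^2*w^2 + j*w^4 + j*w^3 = (-7*j + w)*(-5*j + w)*(2*j + w)*(j*w + j)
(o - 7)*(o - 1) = o^2 - 8*o + 7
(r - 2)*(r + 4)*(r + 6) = r^3 + 8*r^2 + 4*r - 48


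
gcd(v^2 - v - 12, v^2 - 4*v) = v - 4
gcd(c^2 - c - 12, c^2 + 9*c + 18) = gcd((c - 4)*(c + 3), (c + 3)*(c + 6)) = c + 3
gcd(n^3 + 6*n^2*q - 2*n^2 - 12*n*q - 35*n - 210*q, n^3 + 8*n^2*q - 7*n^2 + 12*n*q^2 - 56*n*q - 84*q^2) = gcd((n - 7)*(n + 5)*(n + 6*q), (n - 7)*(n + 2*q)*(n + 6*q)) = n^2 + 6*n*q - 7*n - 42*q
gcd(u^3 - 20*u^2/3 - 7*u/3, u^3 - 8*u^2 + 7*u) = u^2 - 7*u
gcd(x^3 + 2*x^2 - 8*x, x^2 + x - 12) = x + 4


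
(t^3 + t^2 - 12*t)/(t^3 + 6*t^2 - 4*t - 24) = t*(t^2 + t - 12)/(t^3 + 6*t^2 - 4*t - 24)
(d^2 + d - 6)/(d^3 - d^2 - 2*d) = (d + 3)/(d*(d + 1))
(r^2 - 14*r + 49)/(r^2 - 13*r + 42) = (r - 7)/(r - 6)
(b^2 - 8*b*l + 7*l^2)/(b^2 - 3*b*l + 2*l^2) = (b - 7*l)/(b - 2*l)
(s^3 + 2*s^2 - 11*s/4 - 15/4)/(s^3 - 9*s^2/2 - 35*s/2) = (2*s^2 - s - 3)/(2*s*(s - 7))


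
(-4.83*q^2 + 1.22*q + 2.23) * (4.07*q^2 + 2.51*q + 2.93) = -19.6581*q^4 - 7.1579*q^3 - 2.0136*q^2 + 9.1719*q + 6.5339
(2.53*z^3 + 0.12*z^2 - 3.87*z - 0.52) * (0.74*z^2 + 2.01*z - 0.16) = 1.8722*z^5 + 5.1741*z^4 - 3.0274*z^3 - 8.1827*z^2 - 0.426*z + 0.0832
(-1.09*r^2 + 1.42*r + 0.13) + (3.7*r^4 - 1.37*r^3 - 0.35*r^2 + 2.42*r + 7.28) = 3.7*r^4 - 1.37*r^3 - 1.44*r^2 + 3.84*r + 7.41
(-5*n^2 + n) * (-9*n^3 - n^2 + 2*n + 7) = 45*n^5 - 4*n^4 - 11*n^3 - 33*n^2 + 7*n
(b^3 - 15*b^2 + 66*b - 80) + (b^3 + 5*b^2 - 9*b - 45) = 2*b^3 - 10*b^2 + 57*b - 125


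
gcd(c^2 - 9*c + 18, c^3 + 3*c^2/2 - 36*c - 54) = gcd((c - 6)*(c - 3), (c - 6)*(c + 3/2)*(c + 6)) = c - 6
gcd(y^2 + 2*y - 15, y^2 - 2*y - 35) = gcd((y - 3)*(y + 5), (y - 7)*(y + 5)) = y + 5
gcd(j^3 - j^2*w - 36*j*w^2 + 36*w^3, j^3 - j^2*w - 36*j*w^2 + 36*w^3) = j^3 - j^2*w - 36*j*w^2 + 36*w^3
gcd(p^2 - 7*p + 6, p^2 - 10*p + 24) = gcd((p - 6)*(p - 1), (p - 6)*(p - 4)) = p - 6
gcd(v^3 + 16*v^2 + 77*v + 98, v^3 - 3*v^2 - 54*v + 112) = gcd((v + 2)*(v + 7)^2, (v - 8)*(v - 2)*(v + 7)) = v + 7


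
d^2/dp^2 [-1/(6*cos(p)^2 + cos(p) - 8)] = (144*sin(p)^4 - 265*sin(p)^2 - 29*cos(p)/2 + 9*cos(3*p)/2 + 23)/(-6*sin(p)^2 + cos(p) - 2)^3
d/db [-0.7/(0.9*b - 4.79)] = 0.63/(0.9*b - 4.79)^2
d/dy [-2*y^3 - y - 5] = -6*y^2 - 1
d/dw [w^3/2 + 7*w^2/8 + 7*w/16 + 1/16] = 3*w^2/2 + 7*w/4 + 7/16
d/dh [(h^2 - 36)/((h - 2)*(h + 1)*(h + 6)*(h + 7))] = 2*(-h^3 + 6*h^2 + 36*h - 34)/(h^6 + 12*h^5 + 18*h^4 - 136*h^3 - 87*h^2 + 252*h + 196)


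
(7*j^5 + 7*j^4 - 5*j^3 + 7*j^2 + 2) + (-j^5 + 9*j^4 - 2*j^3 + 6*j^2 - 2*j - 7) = 6*j^5 + 16*j^4 - 7*j^3 + 13*j^2 - 2*j - 5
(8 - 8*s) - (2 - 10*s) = 2*s + 6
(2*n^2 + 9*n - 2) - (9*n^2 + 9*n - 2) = -7*n^2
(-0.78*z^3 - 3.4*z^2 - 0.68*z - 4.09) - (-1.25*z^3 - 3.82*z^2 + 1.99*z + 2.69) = 0.47*z^3 + 0.42*z^2 - 2.67*z - 6.78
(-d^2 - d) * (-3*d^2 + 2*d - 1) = 3*d^4 + d^3 - d^2 + d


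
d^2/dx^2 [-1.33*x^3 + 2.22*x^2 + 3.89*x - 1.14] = 4.44 - 7.98*x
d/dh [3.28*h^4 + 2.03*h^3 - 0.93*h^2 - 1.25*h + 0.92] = 13.12*h^3 + 6.09*h^2 - 1.86*h - 1.25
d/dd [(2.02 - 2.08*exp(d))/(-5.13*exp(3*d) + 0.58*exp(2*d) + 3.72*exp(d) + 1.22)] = (-21.3408*exp(3*d) + 32.2942*exp(2*d) - 2.3432*exp(d) - 10.052)*exp(d)/(26.3169*exp(6*d) - 5.9508*exp(5*d) - 37.8308*exp(4*d) - 8.202*exp(3*d) + 15.2536*exp(2*d) + 9.0768*exp(d) + 1.4884)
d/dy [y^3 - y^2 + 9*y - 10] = 3*y^2 - 2*y + 9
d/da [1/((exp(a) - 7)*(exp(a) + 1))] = 2*(3 - exp(a))*exp(a)/(exp(4*a) - 12*exp(3*a) + 22*exp(2*a) + 84*exp(a) + 49)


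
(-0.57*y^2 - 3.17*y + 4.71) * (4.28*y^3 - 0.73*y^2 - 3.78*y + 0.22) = -2.4396*y^5 - 13.1515*y^4 + 24.6275*y^3 + 8.4189*y^2 - 18.5012*y + 1.0362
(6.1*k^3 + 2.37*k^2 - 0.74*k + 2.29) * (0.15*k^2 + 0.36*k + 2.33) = 0.915*k^5 + 2.5515*k^4 + 14.9552*k^3 + 5.5992*k^2 - 0.8998*k + 5.3357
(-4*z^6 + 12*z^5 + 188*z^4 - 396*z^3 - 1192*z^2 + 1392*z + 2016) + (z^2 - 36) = -4*z^6 + 12*z^5 + 188*z^4 - 396*z^3 - 1191*z^2 + 1392*z + 1980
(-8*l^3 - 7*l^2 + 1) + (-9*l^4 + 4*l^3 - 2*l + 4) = -9*l^4 - 4*l^3 - 7*l^2 - 2*l + 5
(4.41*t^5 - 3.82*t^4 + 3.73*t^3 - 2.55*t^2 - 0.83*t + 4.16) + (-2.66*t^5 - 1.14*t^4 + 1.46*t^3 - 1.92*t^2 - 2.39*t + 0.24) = 1.75*t^5 - 4.96*t^4 + 5.19*t^3 - 4.47*t^2 - 3.22*t + 4.4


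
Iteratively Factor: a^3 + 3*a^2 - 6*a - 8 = (a + 1)*(a^2 + 2*a - 8) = (a - 2)*(a + 1)*(a + 4)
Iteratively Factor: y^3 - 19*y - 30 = (y + 3)*(y^2 - 3*y - 10) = (y + 2)*(y + 3)*(y - 5)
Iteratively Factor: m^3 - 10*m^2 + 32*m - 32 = (m - 2)*(m^2 - 8*m + 16) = (m - 4)*(m - 2)*(m - 4)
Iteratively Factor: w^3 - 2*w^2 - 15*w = (w + 3)*(w^2 - 5*w) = (w - 5)*(w + 3)*(w)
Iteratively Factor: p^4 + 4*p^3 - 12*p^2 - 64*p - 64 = (p - 4)*(p^3 + 8*p^2 + 20*p + 16) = (p - 4)*(p + 2)*(p^2 + 6*p + 8) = (p - 4)*(p + 2)*(p + 4)*(p + 2)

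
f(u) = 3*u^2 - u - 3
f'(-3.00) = -19.00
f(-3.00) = 27.00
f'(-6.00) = -37.00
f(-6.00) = 111.00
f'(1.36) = 7.16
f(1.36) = 1.19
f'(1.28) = 6.68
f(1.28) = 0.64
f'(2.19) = 12.14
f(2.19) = 9.20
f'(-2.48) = -15.88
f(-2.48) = 17.93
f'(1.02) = 5.12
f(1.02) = -0.90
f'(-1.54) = -10.24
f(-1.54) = 5.65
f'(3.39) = 19.34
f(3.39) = 28.09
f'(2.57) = 14.42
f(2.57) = 14.24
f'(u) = 6*u - 1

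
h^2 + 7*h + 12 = (h + 3)*(h + 4)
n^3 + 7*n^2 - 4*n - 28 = (n - 2)*(n + 2)*(n + 7)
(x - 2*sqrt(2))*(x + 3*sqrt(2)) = x^2 + sqrt(2)*x - 12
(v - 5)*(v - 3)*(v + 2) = v^3 - 6*v^2 - v + 30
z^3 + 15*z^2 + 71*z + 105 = (z + 3)*(z + 5)*(z + 7)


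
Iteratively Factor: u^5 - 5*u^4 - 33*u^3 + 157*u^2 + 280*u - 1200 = (u + 4)*(u^4 - 9*u^3 + 3*u^2 + 145*u - 300) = (u - 5)*(u + 4)*(u^3 - 4*u^2 - 17*u + 60) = (u - 5)^2*(u + 4)*(u^2 + u - 12) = (u - 5)^2*(u - 3)*(u + 4)*(u + 4)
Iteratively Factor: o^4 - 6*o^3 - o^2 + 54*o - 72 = (o - 4)*(o^3 - 2*o^2 - 9*o + 18) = (o - 4)*(o + 3)*(o^2 - 5*o + 6) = (o - 4)*(o - 2)*(o + 3)*(o - 3)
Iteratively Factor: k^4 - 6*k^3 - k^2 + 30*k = (k)*(k^3 - 6*k^2 - k + 30) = k*(k - 3)*(k^2 - 3*k - 10) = k*(k - 3)*(k + 2)*(k - 5)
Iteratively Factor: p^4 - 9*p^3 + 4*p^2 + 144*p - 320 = (p - 5)*(p^3 - 4*p^2 - 16*p + 64) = (p - 5)*(p - 4)*(p^2 - 16) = (p - 5)*(p - 4)*(p + 4)*(p - 4)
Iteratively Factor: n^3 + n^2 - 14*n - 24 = (n - 4)*(n^2 + 5*n + 6) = (n - 4)*(n + 3)*(n + 2)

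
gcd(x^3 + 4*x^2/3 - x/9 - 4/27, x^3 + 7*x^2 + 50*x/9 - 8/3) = x^2 + x - 4/9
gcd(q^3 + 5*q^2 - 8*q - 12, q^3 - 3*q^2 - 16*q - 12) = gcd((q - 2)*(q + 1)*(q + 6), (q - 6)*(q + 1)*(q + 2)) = q + 1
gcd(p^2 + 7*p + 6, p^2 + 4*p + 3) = p + 1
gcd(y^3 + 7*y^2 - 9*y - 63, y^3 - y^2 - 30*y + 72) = y - 3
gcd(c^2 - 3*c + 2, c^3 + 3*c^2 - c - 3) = c - 1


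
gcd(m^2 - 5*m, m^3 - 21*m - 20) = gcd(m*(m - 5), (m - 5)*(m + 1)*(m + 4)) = m - 5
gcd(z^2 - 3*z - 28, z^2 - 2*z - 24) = z + 4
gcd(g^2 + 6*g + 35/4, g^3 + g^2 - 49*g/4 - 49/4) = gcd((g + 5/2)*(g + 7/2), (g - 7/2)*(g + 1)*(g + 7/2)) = g + 7/2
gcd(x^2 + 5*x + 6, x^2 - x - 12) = x + 3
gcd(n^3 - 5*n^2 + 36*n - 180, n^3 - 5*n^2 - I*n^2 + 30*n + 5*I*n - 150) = n^2 + n*(-5 - 6*I) + 30*I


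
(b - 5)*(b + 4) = b^2 - b - 20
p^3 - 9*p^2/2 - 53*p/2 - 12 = (p - 8)*(p + 1/2)*(p + 3)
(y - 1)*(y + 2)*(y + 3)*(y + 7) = y^4 + 11*y^3 + 29*y^2 + y - 42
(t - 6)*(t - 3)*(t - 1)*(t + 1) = t^4 - 9*t^3 + 17*t^2 + 9*t - 18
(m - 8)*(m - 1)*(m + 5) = m^3 - 4*m^2 - 37*m + 40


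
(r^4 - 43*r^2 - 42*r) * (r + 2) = r^5 + 2*r^4 - 43*r^3 - 128*r^2 - 84*r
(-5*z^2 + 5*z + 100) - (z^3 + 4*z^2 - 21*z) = -z^3 - 9*z^2 + 26*z + 100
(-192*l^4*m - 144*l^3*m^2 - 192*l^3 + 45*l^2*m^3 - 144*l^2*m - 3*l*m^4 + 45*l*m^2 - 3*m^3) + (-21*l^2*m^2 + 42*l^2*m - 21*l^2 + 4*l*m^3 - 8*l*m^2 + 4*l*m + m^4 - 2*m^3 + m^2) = -192*l^4*m - 144*l^3*m^2 - 192*l^3 + 45*l^2*m^3 - 21*l^2*m^2 - 102*l^2*m - 21*l^2 - 3*l*m^4 + 4*l*m^3 + 37*l*m^2 + 4*l*m + m^4 - 5*m^3 + m^2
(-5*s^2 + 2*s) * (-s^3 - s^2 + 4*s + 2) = 5*s^5 + 3*s^4 - 22*s^3 - 2*s^2 + 4*s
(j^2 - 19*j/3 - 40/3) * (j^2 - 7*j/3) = j^4 - 26*j^3/3 + 13*j^2/9 + 280*j/9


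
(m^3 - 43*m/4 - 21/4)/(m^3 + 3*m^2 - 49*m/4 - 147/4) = (2*m + 1)/(2*m + 7)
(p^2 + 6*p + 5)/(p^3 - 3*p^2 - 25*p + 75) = (p + 1)/(p^2 - 8*p + 15)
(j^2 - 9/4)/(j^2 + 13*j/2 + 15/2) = (j - 3/2)/(j + 5)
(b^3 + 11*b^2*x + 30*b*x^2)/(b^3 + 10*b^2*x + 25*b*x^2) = (b + 6*x)/(b + 5*x)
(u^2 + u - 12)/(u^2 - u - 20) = (u - 3)/(u - 5)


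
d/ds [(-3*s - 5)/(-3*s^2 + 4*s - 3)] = (-9*s^2 - 30*s + 29)/(9*s^4 - 24*s^3 + 34*s^2 - 24*s + 9)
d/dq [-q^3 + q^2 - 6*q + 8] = -3*q^2 + 2*q - 6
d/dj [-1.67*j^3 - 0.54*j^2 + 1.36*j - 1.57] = -5.01*j^2 - 1.08*j + 1.36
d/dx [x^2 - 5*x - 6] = 2*x - 5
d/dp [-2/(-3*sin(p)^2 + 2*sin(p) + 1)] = 4*(1 - 3*sin(p))*cos(p)/(-3*sin(p)^2 + 2*sin(p) + 1)^2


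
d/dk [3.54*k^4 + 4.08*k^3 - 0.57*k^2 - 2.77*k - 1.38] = 14.16*k^3 + 12.24*k^2 - 1.14*k - 2.77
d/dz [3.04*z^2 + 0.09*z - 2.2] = 6.08*z + 0.09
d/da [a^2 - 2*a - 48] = 2*a - 2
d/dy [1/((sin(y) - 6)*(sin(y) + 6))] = -sin(2*y)/((sin(y) - 6)^2*(sin(y) + 6)^2)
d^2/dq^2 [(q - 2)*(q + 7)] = 2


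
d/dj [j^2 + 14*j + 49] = 2*j + 14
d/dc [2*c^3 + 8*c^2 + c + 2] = 6*c^2 + 16*c + 1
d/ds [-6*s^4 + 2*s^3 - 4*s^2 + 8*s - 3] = -24*s^3 + 6*s^2 - 8*s + 8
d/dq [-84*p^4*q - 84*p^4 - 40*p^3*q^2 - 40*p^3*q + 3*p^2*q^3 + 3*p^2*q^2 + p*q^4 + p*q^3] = p*(-84*p^3 - 80*p^2*q - 40*p^2 + 9*p*q^2 + 6*p*q + 4*q^3 + 3*q^2)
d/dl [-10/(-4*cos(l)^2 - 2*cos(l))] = 5*(sin(l)/cos(l)^2 + 4*tan(l))/(2*cos(l) + 1)^2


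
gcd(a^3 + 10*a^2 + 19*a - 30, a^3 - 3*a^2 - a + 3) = a - 1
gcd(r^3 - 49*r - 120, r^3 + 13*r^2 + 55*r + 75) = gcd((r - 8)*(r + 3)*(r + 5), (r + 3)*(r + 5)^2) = r^2 + 8*r + 15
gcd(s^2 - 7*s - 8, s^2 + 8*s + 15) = 1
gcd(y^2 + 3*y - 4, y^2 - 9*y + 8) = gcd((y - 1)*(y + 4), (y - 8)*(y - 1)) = y - 1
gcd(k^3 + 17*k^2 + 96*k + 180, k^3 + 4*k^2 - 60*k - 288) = k^2 + 12*k + 36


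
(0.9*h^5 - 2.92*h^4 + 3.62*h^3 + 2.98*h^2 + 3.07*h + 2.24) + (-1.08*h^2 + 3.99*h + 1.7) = 0.9*h^5 - 2.92*h^4 + 3.62*h^3 + 1.9*h^2 + 7.06*h + 3.94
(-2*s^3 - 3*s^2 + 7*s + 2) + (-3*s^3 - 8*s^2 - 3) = -5*s^3 - 11*s^2 + 7*s - 1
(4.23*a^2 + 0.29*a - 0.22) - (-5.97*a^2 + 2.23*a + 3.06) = 10.2*a^2 - 1.94*a - 3.28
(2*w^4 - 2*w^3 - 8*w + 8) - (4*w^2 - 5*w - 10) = 2*w^4 - 2*w^3 - 4*w^2 - 3*w + 18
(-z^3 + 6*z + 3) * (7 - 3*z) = 3*z^4 - 7*z^3 - 18*z^2 + 33*z + 21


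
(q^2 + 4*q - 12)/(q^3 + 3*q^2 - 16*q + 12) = 1/(q - 1)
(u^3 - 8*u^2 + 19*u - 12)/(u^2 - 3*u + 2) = (u^2 - 7*u + 12)/(u - 2)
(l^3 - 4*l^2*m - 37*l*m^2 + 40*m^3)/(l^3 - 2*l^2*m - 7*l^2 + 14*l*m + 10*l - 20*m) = (l^3 - 4*l^2*m - 37*l*m^2 + 40*m^3)/(l^3 - 2*l^2*m - 7*l^2 + 14*l*m + 10*l - 20*m)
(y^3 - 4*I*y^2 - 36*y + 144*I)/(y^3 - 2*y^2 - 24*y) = (y^2 + 2*y*(3 - 2*I) - 24*I)/(y*(y + 4))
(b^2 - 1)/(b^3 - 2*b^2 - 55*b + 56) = (b + 1)/(b^2 - b - 56)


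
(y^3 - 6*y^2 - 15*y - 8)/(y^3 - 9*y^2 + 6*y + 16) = (y + 1)/(y - 2)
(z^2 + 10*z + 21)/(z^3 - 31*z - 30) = (z^2 + 10*z + 21)/(z^3 - 31*z - 30)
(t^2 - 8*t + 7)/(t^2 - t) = (t - 7)/t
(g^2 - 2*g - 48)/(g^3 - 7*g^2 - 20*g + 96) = (g + 6)/(g^2 + g - 12)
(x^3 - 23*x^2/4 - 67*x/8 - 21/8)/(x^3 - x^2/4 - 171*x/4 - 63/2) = (x + 1/2)/(x + 6)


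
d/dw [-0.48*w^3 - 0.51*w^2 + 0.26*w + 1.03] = -1.44*w^2 - 1.02*w + 0.26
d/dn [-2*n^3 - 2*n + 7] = -6*n^2 - 2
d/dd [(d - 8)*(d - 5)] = 2*d - 13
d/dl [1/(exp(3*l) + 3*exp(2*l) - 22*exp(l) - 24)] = (-3*exp(2*l) - 6*exp(l) + 22)*exp(l)/(exp(3*l) + 3*exp(2*l) - 22*exp(l) - 24)^2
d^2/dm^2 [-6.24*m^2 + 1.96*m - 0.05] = -12.4800000000000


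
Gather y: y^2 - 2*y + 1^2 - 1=y^2 - 2*y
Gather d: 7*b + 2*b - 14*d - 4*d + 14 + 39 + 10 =9*b - 18*d + 63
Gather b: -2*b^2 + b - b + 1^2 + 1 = 2 - 2*b^2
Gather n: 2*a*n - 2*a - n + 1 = -2*a + n*(2*a - 1) + 1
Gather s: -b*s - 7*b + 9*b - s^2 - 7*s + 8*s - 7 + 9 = 2*b - s^2 + s*(1 - b) + 2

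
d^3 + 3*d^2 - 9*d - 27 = (d - 3)*(d + 3)^2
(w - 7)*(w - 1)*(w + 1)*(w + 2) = w^4 - 5*w^3 - 15*w^2 + 5*w + 14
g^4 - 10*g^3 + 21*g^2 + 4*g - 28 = (g - 7)*(g - 2)^2*(g + 1)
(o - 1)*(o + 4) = o^2 + 3*o - 4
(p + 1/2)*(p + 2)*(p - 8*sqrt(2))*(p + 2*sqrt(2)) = p^4 - 6*sqrt(2)*p^3 + 5*p^3/2 - 31*p^2 - 15*sqrt(2)*p^2 - 80*p - 6*sqrt(2)*p - 32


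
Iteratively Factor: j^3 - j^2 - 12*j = (j + 3)*(j^2 - 4*j) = (j - 4)*(j + 3)*(j)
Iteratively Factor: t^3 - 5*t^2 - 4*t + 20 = (t + 2)*(t^2 - 7*t + 10) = (t - 2)*(t + 2)*(t - 5)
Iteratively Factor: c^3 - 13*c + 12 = (c - 1)*(c^2 + c - 12) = (c - 1)*(c + 4)*(c - 3)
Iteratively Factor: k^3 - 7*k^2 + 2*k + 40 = (k - 4)*(k^2 - 3*k - 10) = (k - 4)*(k + 2)*(k - 5)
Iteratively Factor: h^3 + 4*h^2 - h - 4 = (h - 1)*(h^2 + 5*h + 4) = (h - 1)*(h + 1)*(h + 4)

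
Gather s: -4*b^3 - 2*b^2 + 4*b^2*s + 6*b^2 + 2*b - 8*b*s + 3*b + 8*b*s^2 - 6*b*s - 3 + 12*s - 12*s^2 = -4*b^3 + 4*b^2 + 5*b + s^2*(8*b - 12) + s*(4*b^2 - 14*b + 12) - 3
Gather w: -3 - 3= -6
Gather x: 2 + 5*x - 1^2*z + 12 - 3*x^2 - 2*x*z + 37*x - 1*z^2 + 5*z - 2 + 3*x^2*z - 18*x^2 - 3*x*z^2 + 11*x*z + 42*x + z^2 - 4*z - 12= x^2*(3*z - 21) + x*(-3*z^2 + 9*z + 84)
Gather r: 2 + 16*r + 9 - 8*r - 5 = 8*r + 6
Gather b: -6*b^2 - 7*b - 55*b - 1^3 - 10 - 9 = -6*b^2 - 62*b - 20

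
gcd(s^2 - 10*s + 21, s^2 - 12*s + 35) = s - 7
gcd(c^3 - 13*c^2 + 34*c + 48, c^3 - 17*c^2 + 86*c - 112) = c - 8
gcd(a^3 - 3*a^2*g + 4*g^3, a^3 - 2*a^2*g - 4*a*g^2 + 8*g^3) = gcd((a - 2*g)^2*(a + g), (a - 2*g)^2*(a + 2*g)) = a^2 - 4*a*g + 4*g^2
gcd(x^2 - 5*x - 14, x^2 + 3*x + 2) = x + 2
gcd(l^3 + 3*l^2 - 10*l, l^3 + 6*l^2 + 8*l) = l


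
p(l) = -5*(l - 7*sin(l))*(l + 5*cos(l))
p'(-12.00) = -323.48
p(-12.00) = -612.97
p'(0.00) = 150.00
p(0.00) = 0.00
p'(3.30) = 25.39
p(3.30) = 36.06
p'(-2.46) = 163.64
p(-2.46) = 61.85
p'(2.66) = 59.97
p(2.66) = -5.16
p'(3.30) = 25.39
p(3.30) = 36.06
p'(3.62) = -83.44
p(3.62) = 28.01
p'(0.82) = 22.80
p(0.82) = 90.93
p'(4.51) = -377.40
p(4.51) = -199.21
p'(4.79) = -364.02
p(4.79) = -304.68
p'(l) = -5*(1 - 5*sin(l))*(l - 7*sin(l)) - 5*(1 - 7*cos(l))*(l + 5*cos(l))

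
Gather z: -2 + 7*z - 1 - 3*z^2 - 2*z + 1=-3*z^2 + 5*z - 2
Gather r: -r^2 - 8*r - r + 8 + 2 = -r^2 - 9*r + 10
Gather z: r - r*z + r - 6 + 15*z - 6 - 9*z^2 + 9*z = 2*r - 9*z^2 + z*(24 - r) - 12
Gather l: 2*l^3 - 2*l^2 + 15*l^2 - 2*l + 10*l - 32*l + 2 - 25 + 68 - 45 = 2*l^3 + 13*l^2 - 24*l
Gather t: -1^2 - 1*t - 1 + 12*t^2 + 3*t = 12*t^2 + 2*t - 2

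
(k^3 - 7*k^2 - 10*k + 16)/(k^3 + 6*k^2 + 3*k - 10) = (k - 8)/(k + 5)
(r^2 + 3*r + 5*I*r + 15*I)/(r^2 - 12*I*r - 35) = (r^2 + r*(3 + 5*I) + 15*I)/(r^2 - 12*I*r - 35)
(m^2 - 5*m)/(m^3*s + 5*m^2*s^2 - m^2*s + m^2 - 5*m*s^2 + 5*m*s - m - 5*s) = m*(m - 5)/(m^3*s + 5*m^2*s^2 - m^2*s + m^2 - 5*m*s^2 + 5*m*s - m - 5*s)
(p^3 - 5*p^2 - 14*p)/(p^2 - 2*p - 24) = p*(-p^2 + 5*p + 14)/(-p^2 + 2*p + 24)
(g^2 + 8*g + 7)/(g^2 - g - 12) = (g^2 + 8*g + 7)/(g^2 - g - 12)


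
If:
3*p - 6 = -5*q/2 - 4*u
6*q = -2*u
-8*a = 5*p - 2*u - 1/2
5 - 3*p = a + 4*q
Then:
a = -1277/1034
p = 2125/1034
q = 9/517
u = -27/517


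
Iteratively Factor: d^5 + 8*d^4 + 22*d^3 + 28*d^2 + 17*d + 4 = (d + 1)*(d^4 + 7*d^3 + 15*d^2 + 13*d + 4) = (d + 1)^2*(d^3 + 6*d^2 + 9*d + 4) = (d + 1)^2*(d + 4)*(d^2 + 2*d + 1) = (d + 1)^3*(d + 4)*(d + 1)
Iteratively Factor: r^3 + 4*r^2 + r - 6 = (r + 2)*(r^2 + 2*r - 3) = (r + 2)*(r + 3)*(r - 1)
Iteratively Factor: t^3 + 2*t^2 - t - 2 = (t + 1)*(t^2 + t - 2) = (t + 1)*(t + 2)*(t - 1)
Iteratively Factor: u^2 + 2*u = (u + 2)*(u)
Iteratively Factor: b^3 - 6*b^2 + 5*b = (b - 1)*(b^2 - 5*b) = (b - 5)*(b - 1)*(b)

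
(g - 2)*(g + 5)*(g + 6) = g^3 + 9*g^2 + 8*g - 60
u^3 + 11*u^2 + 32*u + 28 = (u + 2)^2*(u + 7)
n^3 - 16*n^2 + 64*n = n*(n - 8)^2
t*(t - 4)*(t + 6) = t^3 + 2*t^2 - 24*t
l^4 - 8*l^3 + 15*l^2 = l^2*(l - 5)*(l - 3)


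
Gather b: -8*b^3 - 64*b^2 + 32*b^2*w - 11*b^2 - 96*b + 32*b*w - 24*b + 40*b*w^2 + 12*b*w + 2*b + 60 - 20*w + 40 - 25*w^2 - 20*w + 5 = -8*b^3 + b^2*(32*w - 75) + b*(40*w^2 + 44*w - 118) - 25*w^2 - 40*w + 105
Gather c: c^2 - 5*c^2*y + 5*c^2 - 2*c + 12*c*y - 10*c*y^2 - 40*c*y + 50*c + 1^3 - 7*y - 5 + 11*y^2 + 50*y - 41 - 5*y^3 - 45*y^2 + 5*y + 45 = c^2*(6 - 5*y) + c*(-10*y^2 - 28*y + 48) - 5*y^3 - 34*y^2 + 48*y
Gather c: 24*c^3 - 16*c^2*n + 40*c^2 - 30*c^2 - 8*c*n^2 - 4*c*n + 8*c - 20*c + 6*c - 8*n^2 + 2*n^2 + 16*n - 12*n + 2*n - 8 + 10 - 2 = 24*c^3 + c^2*(10 - 16*n) + c*(-8*n^2 - 4*n - 6) - 6*n^2 + 6*n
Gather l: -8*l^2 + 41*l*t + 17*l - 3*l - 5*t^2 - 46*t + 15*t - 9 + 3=-8*l^2 + l*(41*t + 14) - 5*t^2 - 31*t - 6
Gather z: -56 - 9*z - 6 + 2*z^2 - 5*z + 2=2*z^2 - 14*z - 60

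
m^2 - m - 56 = (m - 8)*(m + 7)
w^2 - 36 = (w - 6)*(w + 6)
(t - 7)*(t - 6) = t^2 - 13*t + 42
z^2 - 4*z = z*(z - 4)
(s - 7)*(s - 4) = s^2 - 11*s + 28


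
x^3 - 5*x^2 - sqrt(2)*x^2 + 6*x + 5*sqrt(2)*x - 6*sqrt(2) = (x - 3)*(x - 2)*(x - sqrt(2))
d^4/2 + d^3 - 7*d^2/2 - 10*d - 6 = (d/2 + 1/2)*(d - 3)*(d + 2)^2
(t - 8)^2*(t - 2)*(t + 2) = t^4 - 16*t^3 + 60*t^2 + 64*t - 256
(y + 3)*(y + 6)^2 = y^3 + 15*y^2 + 72*y + 108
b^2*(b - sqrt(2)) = b^3 - sqrt(2)*b^2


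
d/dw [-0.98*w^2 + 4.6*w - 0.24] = 4.6 - 1.96*w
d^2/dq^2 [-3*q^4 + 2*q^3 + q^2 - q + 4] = -36*q^2 + 12*q + 2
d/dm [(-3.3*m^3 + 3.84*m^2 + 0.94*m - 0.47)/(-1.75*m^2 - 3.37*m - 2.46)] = (5.775*m^4 + 22.242*m^3 + 13.0582*m^2 - 20.5378*m - 3.8963)/(3.0625*m^4 + 11.795*m^3 + 19.9669*m^2 + 16.5804*m + 6.0516)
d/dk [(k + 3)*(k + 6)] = 2*k + 9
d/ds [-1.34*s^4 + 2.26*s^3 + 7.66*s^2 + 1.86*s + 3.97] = -5.36*s^3 + 6.78*s^2 + 15.32*s + 1.86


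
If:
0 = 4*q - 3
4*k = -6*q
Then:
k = -9/8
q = 3/4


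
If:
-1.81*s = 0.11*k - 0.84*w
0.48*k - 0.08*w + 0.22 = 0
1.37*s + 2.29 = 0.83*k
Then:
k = -1.39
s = -2.51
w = -5.60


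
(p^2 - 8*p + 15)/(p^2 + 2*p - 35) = (p - 3)/(p + 7)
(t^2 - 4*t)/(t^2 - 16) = t/(t + 4)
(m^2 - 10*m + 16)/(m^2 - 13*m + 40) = (m - 2)/(m - 5)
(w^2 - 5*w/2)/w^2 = (w - 5/2)/w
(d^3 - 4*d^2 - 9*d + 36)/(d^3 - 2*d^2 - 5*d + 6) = (d^2 - d - 12)/(d^2 + d - 2)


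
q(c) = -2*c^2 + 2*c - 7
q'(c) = 2 - 4*c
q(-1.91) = -18.12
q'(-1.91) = 9.64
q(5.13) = -49.37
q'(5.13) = -18.52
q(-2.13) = -20.33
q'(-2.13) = 10.52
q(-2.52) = -24.74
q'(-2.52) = 12.08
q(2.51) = -14.58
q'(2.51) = -8.04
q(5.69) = -60.37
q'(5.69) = -20.76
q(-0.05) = -7.10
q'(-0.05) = 2.20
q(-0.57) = -8.79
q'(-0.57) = 4.28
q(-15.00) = -487.00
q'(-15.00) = 62.00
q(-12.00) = -319.00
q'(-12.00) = 50.00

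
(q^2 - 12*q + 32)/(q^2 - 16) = (q - 8)/(q + 4)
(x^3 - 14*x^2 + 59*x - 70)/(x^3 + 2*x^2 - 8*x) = (x^2 - 12*x + 35)/(x*(x + 4))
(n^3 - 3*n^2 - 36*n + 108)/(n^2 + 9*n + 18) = (n^2 - 9*n + 18)/(n + 3)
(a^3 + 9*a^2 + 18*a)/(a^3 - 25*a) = (a^2 + 9*a + 18)/(a^2 - 25)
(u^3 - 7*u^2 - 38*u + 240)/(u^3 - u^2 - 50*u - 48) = (u - 5)/(u + 1)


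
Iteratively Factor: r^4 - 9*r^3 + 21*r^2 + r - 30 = (r - 2)*(r^3 - 7*r^2 + 7*r + 15) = (r - 2)*(r + 1)*(r^2 - 8*r + 15) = (r - 3)*(r - 2)*(r + 1)*(r - 5)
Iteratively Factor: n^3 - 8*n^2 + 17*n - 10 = (n - 1)*(n^2 - 7*n + 10) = (n - 2)*(n - 1)*(n - 5)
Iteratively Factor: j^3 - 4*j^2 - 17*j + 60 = (j - 5)*(j^2 + j - 12) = (j - 5)*(j + 4)*(j - 3)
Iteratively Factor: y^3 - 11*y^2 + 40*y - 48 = (y - 3)*(y^2 - 8*y + 16) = (y - 4)*(y - 3)*(y - 4)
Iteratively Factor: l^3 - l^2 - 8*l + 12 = (l - 2)*(l^2 + l - 6) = (l - 2)^2*(l + 3)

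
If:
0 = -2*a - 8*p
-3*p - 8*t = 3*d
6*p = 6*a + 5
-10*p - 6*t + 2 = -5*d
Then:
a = -2/3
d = -17/174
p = 1/6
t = -3/116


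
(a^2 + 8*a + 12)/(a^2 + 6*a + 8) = (a + 6)/(a + 4)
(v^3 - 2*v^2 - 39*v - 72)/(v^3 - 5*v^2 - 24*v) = (v + 3)/v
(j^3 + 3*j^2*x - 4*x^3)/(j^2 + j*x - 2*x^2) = j + 2*x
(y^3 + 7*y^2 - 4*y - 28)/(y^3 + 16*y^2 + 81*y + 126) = (y^2 - 4)/(y^2 + 9*y + 18)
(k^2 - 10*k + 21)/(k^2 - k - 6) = (k - 7)/(k + 2)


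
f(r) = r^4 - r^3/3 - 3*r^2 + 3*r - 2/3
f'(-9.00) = -2940.00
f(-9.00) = 6533.33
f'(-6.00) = -861.00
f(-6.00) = 1241.33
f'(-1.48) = -3.28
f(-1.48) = -5.80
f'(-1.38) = -1.14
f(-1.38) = -6.02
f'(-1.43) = -2.16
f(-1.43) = -5.94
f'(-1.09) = 3.17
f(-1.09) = -5.66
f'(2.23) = 29.01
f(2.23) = 12.14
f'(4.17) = 250.64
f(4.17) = 237.88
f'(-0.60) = 5.38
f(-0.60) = -3.35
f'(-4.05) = -254.82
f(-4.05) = 229.16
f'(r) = 4*r^3 - r^2 - 6*r + 3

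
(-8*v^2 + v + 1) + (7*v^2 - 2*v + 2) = -v^2 - v + 3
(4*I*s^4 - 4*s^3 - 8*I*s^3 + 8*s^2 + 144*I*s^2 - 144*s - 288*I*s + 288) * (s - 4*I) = 4*I*s^5 + 12*s^4 - 8*I*s^4 - 24*s^3 + 160*I*s^3 + 432*s^2 - 320*I*s^2 - 864*s + 576*I*s - 1152*I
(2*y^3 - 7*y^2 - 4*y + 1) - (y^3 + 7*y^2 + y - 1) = y^3 - 14*y^2 - 5*y + 2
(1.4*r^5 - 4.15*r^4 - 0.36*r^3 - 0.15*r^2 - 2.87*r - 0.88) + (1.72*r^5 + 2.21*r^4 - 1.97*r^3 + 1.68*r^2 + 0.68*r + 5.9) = 3.12*r^5 - 1.94*r^4 - 2.33*r^3 + 1.53*r^2 - 2.19*r + 5.02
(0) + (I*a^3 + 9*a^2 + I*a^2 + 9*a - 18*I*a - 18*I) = I*a^3 + 9*a^2 + I*a^2 + 9*a - 18*I*a - 18*I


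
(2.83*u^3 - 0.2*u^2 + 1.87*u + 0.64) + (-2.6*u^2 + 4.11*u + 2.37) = 2.83*u^3 - 2.8*u^2 + 5.98*u + 3.01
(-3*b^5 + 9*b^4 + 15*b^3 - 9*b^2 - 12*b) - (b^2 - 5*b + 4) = -3*b^5 + 9*b^4 + 15*b^3 - 10*b^2 - 7*b - 4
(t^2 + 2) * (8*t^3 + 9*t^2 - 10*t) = 8*t^5 + 9*t^4 + 6*t^3 + 18*t^2 - 20*t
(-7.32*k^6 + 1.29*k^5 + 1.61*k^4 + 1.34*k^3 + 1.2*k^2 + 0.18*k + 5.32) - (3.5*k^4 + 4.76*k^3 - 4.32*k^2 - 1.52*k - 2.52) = -7.32*k^6 + 1.29*k^5 - 1.89*k^4 - 3.42*k^3 + 5.52*k^2 + 1.7*k + 7.84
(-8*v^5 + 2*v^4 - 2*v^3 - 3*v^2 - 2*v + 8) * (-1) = 8*v^5 - 2*v^4 + 2*v^3 + 3*v^2 + 2*v - 8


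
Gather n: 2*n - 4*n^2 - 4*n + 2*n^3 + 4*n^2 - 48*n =2*n^3 - 50*n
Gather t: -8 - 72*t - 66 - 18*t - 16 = -90*t - 90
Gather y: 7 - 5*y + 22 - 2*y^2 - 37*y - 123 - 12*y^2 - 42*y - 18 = -14*y^2 - 84*y - 112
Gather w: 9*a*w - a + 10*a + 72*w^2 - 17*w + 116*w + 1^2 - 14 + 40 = 9*a + 72*w^2 + w*(9*a + 99) + 27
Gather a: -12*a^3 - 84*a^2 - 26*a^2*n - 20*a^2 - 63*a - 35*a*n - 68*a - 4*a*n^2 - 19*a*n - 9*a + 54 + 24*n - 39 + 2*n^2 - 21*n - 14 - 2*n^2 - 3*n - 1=-12*a^3 + a^2*(-26*n - 104) + a*(-4*n^2 - 54*n - 140)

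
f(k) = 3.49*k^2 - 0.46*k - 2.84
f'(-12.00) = -84.22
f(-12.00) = 505.24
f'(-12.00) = -84.22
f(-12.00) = 505.24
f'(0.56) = 3.45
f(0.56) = -2.00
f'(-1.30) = -9.53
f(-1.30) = 3.66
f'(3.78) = 25.92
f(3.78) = 45.29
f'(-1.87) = -13.51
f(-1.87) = 10.22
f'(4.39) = 30.18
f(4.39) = 62.40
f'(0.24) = 1.22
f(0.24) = -2.75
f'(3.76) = 25.78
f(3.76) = 44.77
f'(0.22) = 1.08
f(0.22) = -2.77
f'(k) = 6.98*k - 0.46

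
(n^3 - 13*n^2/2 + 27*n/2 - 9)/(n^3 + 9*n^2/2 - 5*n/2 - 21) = (2*n^2 - 9*n + 9)/(2*n^2 + 13*n + 21)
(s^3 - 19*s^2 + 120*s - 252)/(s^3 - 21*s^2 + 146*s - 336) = (s - 6)/(s - 8)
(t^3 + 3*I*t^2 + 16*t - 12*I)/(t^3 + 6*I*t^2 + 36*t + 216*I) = (t^2 - 3*I*t - 2)/(t^2 + 36)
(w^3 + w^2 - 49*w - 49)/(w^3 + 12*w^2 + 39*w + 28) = (w - 7)/(w + 4)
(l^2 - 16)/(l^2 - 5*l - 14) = (16 - l^2)/(-l^2 + 5*l + 14)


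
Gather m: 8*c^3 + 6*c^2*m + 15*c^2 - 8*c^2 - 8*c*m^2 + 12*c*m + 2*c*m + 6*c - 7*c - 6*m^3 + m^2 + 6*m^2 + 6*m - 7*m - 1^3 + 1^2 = 8*c^3 + 7*c^2 - c - 6*m^3 + m^2*(7 - 8*c) + m*(6*c^2 + 14*c - 1)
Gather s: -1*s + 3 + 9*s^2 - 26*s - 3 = 9*s^2 - 27*s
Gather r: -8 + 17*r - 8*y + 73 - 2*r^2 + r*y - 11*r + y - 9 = -2*r^2 + r*(y + 6) - 7*y + 56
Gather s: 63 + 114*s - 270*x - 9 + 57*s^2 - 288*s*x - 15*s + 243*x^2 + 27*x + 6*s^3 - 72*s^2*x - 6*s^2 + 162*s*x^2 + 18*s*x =6*s^3 + s^2*(51 - 72*x) + s*(162*x^2 - 270*x + 99) + 243*x^2 - 243*x + 54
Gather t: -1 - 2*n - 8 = -2*n - 9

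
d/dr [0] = 0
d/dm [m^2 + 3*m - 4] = 2*m + 3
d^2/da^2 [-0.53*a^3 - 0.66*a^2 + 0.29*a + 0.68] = -3.18*a - 1.32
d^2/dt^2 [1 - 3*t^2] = -6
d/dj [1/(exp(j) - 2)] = -exp(j)/(exp(j) - 2)^2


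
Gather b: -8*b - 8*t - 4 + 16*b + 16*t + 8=8*b + 8*t + 4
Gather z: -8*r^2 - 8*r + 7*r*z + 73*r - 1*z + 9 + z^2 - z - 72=-8*r^2 + 65*r + z^2 + z*(7*r - 2) - 63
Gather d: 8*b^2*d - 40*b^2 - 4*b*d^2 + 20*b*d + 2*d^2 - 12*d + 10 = -40*b^2 + d^2*(2 - 4*b) + d*(8*b^2 + 20*b - 12) + 10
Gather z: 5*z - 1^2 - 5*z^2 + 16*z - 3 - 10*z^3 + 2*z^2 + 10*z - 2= -10*z^3 - 3*z^2 + 31*z - 6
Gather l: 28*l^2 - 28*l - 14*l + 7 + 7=28*l^2 - 42*l + 14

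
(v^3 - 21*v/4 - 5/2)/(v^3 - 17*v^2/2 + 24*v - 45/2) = (v^2 + 5*v/2 + 1)/(v^2 - 6*v + 9)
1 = 1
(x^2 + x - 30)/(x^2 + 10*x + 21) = (x^2 + x - 30)/(x^2 + 10*x + 21)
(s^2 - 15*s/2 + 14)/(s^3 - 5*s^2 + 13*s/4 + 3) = 2*(2*s - 7)/(4*s^2 - 4*s - 3)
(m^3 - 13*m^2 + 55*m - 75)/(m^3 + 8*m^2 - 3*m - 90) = (m^2 - 10*m + 25)/(m^2 + 11*m + 30)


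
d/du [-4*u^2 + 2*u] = 2 - 8*u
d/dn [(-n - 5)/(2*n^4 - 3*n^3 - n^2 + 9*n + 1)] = (-2*n^4 + 3*n^3 + n^2 - 9*n + (n + 5)*(8*n^3 - 9*n^2 - 2*n + 9) - 1)/(2*n^4 - 3*n^3 - n^2 + 9*n + 1)^2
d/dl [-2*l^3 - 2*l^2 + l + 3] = -6*l^2 - 4*l + 1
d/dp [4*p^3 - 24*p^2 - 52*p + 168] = 12*p^2 - 48*p - 52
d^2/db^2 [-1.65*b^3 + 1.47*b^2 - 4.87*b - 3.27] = 2.94 - 9.9*b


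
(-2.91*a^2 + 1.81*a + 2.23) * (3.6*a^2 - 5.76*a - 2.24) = -10.476*a^4 + 23.2776*a^3 + 4.1208*a^2 - 16.8992*a - 4.9952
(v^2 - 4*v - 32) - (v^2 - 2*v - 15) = -2*v - 17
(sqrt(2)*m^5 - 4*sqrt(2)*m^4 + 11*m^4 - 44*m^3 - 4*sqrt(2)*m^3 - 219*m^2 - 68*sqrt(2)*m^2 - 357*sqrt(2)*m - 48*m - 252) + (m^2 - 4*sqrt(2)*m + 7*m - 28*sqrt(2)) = sqrt(2)*m^5 - 4*sqrt(2)*m^4 + 11*m^4 - 44*m^3 - 4*sqrt(2)*m^3 - 218*m^2 - 68*sqrt(2)*m^2 - 361*sqrt(2)*m - 41*m - 252 - 28*sqrt(2)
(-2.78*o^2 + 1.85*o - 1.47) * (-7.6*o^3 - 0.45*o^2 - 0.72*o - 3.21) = 21.128*o^5 - 12.809*o^4 + 12.3411*o^3 + 8.2533*o^2 - 4.8801*o + 4.7187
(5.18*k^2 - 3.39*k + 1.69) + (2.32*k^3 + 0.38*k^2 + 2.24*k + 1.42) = 2.32*k^3 + 5.56*k^2 - 1.15*k + 3.11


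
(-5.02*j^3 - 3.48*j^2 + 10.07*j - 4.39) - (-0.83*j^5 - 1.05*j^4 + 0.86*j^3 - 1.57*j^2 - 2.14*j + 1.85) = 0.83*j^5 + 1.05*j^4 - 5.88*j^3 - 1.91*j^2 + 12.21*j - 6.24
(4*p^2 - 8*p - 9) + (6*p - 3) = 4*p^2 - 2*p - 12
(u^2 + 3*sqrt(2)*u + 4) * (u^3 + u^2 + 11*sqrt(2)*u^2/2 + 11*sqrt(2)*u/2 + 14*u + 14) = u^5 + u^4 + 17*sqrt(2)*u^4/2 + 17*sqrt(2)*u^3/2 + 51*u^3 + 51*u^2 + 64*sqrt(2)*u^2 + 56*u + 64*sqrt(2)*u + 56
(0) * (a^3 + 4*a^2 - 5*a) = 0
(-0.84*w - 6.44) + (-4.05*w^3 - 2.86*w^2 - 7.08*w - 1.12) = -4.05*w^3 - 2.86*w^2 - 7.92*w - 7.56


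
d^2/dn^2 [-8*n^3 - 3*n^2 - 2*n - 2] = -48*n - 6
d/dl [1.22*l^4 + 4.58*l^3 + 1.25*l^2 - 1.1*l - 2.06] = 4.88*l^3 + 13.74*l^2 + 2.5*l - 1.1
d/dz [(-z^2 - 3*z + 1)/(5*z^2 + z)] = (14*z^2 - 10*z - 1)/(z^2*(25*z^2 + 10*z + 1))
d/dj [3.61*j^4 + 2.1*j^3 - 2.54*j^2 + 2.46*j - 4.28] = 14.44*j^3 + 6.3*j^2 - 5.08*j + 2.46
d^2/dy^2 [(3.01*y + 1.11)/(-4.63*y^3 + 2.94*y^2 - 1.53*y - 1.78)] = (-387.150414*y^5 - 39.7031760000001*y^4 + 232.363278*y^3 + 192.934218*y^2 - 9.66585599999998*y - 0.419634000000002)/(99.252847*y^9 - 189.073458*y^8 + 218.454975*y^7 - 35.899134*y^6 - 73.189071*y^5 + 101.166138*y^4 - 0.450122999999991*y^3 - 15.444882*y^2 + 14.542956*y + 5.639752)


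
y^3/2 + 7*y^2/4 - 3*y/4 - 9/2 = (y/2 + 1)*(y - 3/2)*(y + 3)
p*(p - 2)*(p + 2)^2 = p^4 + 2*p^3 - 4*p^2 - 8*p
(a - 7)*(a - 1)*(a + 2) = a^3 - 6*a^2 - 9*a + 14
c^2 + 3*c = c*(c + 3)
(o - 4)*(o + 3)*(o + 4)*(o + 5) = o^4 + 8*o^3 - o^2 - 128*o - 240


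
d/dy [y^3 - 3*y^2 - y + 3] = 3*y^2 - 6*y - 1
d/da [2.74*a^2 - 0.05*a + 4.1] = 5.48*a - 0.05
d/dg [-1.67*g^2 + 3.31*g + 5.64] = 3.31 - 3.34*g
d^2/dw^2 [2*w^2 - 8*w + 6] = 4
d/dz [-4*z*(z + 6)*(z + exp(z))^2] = 4*(z + exp(z))*(-2*z*(z + 6)*(exp(z) + 1) - z*(z + exp(z)) + (-z - 6)*(z + exp(z)))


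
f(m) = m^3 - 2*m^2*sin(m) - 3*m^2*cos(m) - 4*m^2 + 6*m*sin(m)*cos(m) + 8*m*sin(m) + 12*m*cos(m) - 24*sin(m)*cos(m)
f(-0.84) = 8.93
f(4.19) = 6.40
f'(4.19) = 34.04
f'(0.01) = -11.86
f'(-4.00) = 193.13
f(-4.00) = -89.94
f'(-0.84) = -2.58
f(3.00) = -16.22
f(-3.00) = -0.57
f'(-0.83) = -2.88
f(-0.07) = 0.87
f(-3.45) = -17.88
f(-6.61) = -598.45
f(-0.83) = 8.91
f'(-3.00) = 11.68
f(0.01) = -0.12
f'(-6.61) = -30.92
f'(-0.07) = -12.84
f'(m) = 3*m^2*sin(m) - 2*m^2*cos(m) + 3*m^2 - 6*m*sin(m)^2 - 16*m*sin(m) + 6*m*cos(m)^2 + 2*m*cos(m) - 8*m + 24*sin(m)^2 + 6*sin(m)*cos(m) + 8*sin(m) - 24*cos(m)^2 + 12*cos(m)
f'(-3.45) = 72.95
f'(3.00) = -5.43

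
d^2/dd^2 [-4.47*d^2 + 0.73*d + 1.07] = -8.94000000000000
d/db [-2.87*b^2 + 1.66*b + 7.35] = 1.66 - 5.74*b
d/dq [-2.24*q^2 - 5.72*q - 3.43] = -4.48*q - 5.72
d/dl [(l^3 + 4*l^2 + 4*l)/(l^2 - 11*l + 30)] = (l^4 - 22*l^3 + 42*l^2 + 240*l + 120)/(l^4 - 22*l^3 + 181*l^2 - 660*l + 900)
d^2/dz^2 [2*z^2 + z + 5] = 4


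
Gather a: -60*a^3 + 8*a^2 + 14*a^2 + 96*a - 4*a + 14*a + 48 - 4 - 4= -60*a^3 + 22*a^2 + 106*a + 40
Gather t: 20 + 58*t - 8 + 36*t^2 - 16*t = 36*t^2 + 42*t + 12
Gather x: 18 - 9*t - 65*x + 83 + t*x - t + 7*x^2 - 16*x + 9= -10*t + 7*x^2 + x*(t - 81) + 110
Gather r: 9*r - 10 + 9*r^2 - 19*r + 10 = 9*r^2 - 10*r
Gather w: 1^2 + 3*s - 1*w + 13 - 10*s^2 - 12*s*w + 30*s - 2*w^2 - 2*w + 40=-10*s^2 + 33*s - 2*w^2 + w*(-12*s - 3) + 54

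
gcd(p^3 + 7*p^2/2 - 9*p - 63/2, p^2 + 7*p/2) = p + 7/2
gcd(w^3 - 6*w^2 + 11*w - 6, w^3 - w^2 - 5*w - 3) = w - 3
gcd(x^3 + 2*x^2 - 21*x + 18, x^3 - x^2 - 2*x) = 1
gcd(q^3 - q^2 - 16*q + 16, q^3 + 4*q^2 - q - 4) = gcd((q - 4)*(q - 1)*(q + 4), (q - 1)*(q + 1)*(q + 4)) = q^2 + 3*q - 4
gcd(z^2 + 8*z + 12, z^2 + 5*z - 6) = z + 6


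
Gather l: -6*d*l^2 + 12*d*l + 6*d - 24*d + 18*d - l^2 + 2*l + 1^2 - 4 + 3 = l^2*(-6*d - 1) + l*(12*d + 2)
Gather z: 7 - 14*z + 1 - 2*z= 8 - 16*z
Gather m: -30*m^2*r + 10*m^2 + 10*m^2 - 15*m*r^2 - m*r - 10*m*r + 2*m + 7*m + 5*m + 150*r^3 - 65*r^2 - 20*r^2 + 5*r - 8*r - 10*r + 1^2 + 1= m^2*(20 - 30*r) + m*(-15*r^2 - 11*r + 14) + 150*r^3 - 85*r^2 - 13*r + 2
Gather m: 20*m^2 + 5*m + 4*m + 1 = 20*m^2 + 9*m + 1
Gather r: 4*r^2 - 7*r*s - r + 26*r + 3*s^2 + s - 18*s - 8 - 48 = 4*r^2 + r*(25 - 7*s) + 3*s^2 - 17*s - 56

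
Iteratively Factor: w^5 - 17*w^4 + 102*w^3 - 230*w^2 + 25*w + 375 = (w - 5)*(w^4 - 12*w^3 + 42*w^2 - 20*w - 75) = (w - 5)^2*(w^3 - 7*w^2 + 7*w + 15) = (w - 5)^2*(w + 1)*(w^2 - 8*w + 15) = (w - 5)^3*(w + 1)*(w - 3)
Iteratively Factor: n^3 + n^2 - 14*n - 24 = (n + 3)*(n^2 - 2*n - 8) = (n + 2)*(n + 3)*(n - 4)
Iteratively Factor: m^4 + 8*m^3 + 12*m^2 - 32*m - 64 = (m + 4)*(m^3 + 4*m^2 - 4*m - 16) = (m - 2)*(m + 4)*(m^2 + 6*m + 8) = (m - 2)*(m + 4)^2*(m + 2)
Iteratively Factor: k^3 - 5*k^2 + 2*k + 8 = (k + 1)*(k^2 - 6*k + 8) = (k - 4)*(k + 1)*(k - 2)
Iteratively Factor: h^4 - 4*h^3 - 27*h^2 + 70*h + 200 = (h - 5)*(h^3 + h^2 - 22*h - 40) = (h - 5)*(h + 2)*(h^2 - h - 20) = (h - 5)^2*(h + 2)*(h + 4)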